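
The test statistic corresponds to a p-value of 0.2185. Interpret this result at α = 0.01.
Since p = 0.2185 > α = 0.01, fail to reject H₀.
There is insufficient evidence to reject the null hypothesis; the result is not statistically significant at the 0.01 level.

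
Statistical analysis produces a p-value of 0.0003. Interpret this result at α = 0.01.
Since p = 0.0003 < α = 0.01, reject H₀.
There is sufficient evidence to reject the null hypothesis; the result is statistically significant at the 0.01 level.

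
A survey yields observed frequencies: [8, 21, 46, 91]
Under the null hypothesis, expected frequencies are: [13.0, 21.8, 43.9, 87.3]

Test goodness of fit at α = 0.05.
Chi-square goodness of fit test:
H₀: observed counts match expected distribution
H₁: observed counts differ from expected distribution
df = k - 1 = 3
χ² = Σ(O - E)²/E
   = (8 - 13.0)²/13.0 + (21 - 21.8)²/21.8 + (46 - 43.9)²/43.9 + (91 - 87.3)²/87.3
   = 1.923 + 0.029 + 0.100 + 0.157
   = 2.21
p-value = 0.5300

Since p-value > α = 0.05, we fail to reject H₀.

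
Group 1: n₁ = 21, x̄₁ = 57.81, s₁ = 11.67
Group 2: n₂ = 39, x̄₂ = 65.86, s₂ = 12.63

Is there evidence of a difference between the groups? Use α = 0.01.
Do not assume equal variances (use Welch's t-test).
Welch's two-sample t-test:
H₀: μ₁ = μ₂
H₁: μ₁ ≠ μ₂
s₁²/n₁ = 11.67²/21 = 6.4852,  s₂²/n₂ = 12.63²/39 = 4.0902
SE = √(s₁²/n₁ + s₂²/n₂) = √(6.4852 + 4.0902) = 3.2520
df (Welch-Satterthwaite) = (s₁²/n₁ + s₂²/n₂)² / [(s₁²/n₁)²/(n₁-1) + (s₂²/n₂)²/(n₂-1)] ≈ 43.98
t = (x̄₁ - x̄₂) / SE = (57.81 - 65.86) / 3.2520 = -8.05 / 3.2520 = -2.475
p-value = 0.0172

Since p-value > α = 0.01, we fail to reject H₀.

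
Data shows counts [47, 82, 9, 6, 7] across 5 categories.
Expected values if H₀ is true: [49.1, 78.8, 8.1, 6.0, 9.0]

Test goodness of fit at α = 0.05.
Chi-square goodness of fit test:
H₀: observed counts match expected distribution
H₁: observed counts differ from expected distribution
df = k - 1 = 4
χ² = Σ(O - E)²/E
   = (47 - 49.1)²/49.1 + (82 - 78.8)²/78.8 + (9 - 8.1)²/8.1 + (6 - 6.0)²/6.0 + (7 - 9.0)²/9.0
   = 0.090 + 0.130 + 0.100 + 0.000 + 0.444
   = 0.76
p-value = 0.9432

Since p-value > α = 0.05, we fail to reject H₀.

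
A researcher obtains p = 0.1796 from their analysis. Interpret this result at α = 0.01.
Since p = 0.1796 > α = 0.01, fail to reject H₀.
There is insufficient evidence to reject the null hypothesis; the result is not statistically significant at the 0.01 level.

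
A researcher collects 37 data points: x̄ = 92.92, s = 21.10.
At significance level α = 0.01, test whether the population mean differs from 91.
One-sample t-test:
H₀: μ = 91
H₁: μ ≠ 91
df = n - 1 = 36
t = (x̄ - μ₀) / (s/√n) = (92.92 - 91) / (21.10/√37) = 0.554
p-value = 0.5833

Since p-value > α = 0.01, we fail to reject H₀.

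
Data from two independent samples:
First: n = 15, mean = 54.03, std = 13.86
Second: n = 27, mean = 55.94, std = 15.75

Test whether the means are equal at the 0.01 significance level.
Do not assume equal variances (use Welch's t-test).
Welch's two-sample t-test:
H₀: μ₁ = μ₂
H₁: μ₁ ≠ μ₂
s₁²/n₁ = 13.86²/15 = 12.8066,  s₂²/n₂ = 15.75²/27 = 9.1875
SE = √(s₁²/n₁ + s₂²/n₂) = √(12.8066 + 9.1875) = 4.6898
df (Welch-Satterthwaite) = (s₁²/n₁ + s₂²/n₂)² / [(s₁²/n₁)²/(n₁-1) + (s₂²/n₂)²/(n₂-1)] ≈ 32.33
t = (x̄₁ - x̄₂) / SE = (54.03 - 55.94) / 4.6898 = -1.91 / 4.6898 = -0.407
p-value = 0.6865

Since p-value > α = 0.01, we fail to reject H₀.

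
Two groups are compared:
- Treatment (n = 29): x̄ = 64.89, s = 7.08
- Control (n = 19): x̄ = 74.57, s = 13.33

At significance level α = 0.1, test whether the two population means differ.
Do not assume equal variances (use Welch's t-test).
Welch's two-sample t-test:
H₀: μ₁ = μ₂
H₁: μ₁ ≠ μ₂
s₁²/n₁ = 7.08²/29 = 1.7285,  s₂²/n₂ = 13.33²/19 = 9.3520
SE = √(s₁²/n₁ + s₂²/n₂) = √(1.7285 + 9.3520) = 3.3287
df (Welch-Satterthwaite) = (s₁²/n₁ + s₂²/n₂)² / [(s₁²/n₁)²/(n₁-1) + (s₂²/n₂)²/(n₂-1)] ≈ 24.73
t = (x̄₁ - x̄₂) / SE = (64.89 - 74.57) / 3.3287 = -9.68 / 3.3287 = -2.908
p-value = 0.0076

Since p-value < α = 0.1, we reject H₀.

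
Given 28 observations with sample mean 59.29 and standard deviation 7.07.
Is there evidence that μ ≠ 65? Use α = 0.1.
One-sample t-test:
H₀: μ = 65
H₁: μ ≠ 65
df = n - 1 = 27
t = (x̄ - μ₀) / (s/√n) = (59.29 - 65) / (7.07/√28) = -4.274
p-value = 0.0002

Since p-value < α = 0.1, we reject H₀.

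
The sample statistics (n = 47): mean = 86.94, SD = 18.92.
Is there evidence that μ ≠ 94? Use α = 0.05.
One-sample t-test:
H₀: μ = 94
H₁: μ ≠ 94
df = n - 1 = 46
t = (x̄ - μ₀) / (s/√n) = (86.94 - 94) / (18.92/√47) = -2.558
p-value = 0.0139

Since p-value < α = 0.05, we reject H₀.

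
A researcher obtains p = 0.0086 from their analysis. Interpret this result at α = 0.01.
Since p = 0.0086 < α = 0.01, reject H₀.
There is sufficient evidence to reject the null hypothesis; the result is statistically significant at the 0.01 level.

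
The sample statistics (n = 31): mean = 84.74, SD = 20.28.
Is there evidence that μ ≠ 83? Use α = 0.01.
One-sample t-test:
H₀: μ = 83
H₁: μ ≠ 83
df = n - 1 = 30
t = (x̄ - μ₀) / (s/√n) = (84.74 - 83) / (20.28/√31) = 0.478
p-value = 0.6363

Since p-value > α = 0.01, we fail to reject H₀.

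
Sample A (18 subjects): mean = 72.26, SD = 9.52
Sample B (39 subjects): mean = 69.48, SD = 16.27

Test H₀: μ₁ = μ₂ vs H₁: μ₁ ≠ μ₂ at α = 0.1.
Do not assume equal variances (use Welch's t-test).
Welch's two-sample t-test:
H₀: μ₁ = μ₂
H₁: μ₁ ≠ μ₂
s₁²/n₁ = 9.52²/18 = 5.0350,  s₂²/n₂ = 16.27²/39 = 6.7875
SE = √(s₁²/n₁ + s₂²/n₂) = √(5.0350 + 6.7875) = 3.4384
df (Welch-Satterthwaite) = (s₁²/n₁ + s₂²/n₂)² / [(s₁²/n₁)²/(n₁-1) + (s₂²/n₂)²/(n₂-1)] ≈ 51.70
t = (x̄₁ - x̄₂) / SE = (72.26 - 69.48) / 3.4384 = 2.78 / 3.4384 = 0.809
p-value = 0.4225

Since p-value > α = 0.1, we fail to reject H₀.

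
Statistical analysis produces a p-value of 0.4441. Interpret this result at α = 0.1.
Since p = 0.4441 > α = 0.1, fail to reject H₀.
There is insufficient evidence to reject the null hypothesis; the result is not statistically significant at the 0.1 level.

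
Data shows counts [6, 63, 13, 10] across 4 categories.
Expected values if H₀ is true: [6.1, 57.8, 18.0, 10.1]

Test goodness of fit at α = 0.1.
Chi-square goodness of fit test:
H₀: observed counts match expected distribution
H₁: observed counts differ from expected distribution
df = k - 1 = 3
χ² = Σ(O - E)²/E
   = (6 - 6.1)²/6.1 + (63 - 57.8)²/57.8 + (13 - 18.0)²/18.0 + (10 - 10.1)²/10.1
   = 0.002 + 0.468 + 1.389 + 0.001
   = 1.86
p-value = 0.6021

Since p-value > α = 0.1, we fail to reject H₀.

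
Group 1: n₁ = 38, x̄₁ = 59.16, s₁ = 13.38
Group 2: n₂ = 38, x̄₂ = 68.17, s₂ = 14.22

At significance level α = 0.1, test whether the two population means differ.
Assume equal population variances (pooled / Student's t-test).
Student's two-sample t-test (equal variances):
H₀: μ₁ = μ₂
H₁: μ₁ ≠ μ₂
df = n₁ + n₂ - 2 = 74
Pooled variance s_p² = [(n₁-1)s₁² + (n₂-1)s₂²] / (n₁ + n₂ - 2) = [(37)(13.38²) + (37)(14.22²)] / 74 = 190.6164
SE = √(s_p²(1/n₁ + 1/n₂)) = √(190.6164 × (1/38 + 1/38)) = 3.1674
t = (x̄₁ - x̄₂) / SE = (59.16 - 68.17) / 3.1674 = -9.01 / 3.1674 = -2.845
p-value = 0.0057

Since p-value < α = 0.1, we reject H₀.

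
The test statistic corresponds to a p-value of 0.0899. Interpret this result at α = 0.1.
Since p = 0.0899 < α = 0.1, reject H₀.
There is sufficient evidence to reject the null hypothesis; the result is statistically significant at the 0.1 level.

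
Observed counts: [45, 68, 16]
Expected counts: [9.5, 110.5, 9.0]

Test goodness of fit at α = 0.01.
Chi-square goodness of fit test:
H₀: observed counts match expected distribution
H₁: observed counts differ from expected distribution
df = k - 1 = 2
χ² = Σ(O - E)²/E
   = (45 - 9.5)²/9.5 + (68 - 110.5)²/110.5 + (16 - 9.0)²/9.0
   = 132.658 + 16.346 + 5.444
   = 154.45
p-value < 0.0001

Since p-value < α = 0.01, we reject H₀.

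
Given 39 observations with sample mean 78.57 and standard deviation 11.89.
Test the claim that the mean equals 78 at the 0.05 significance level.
One-sample t-test:
H₀: μ = 78
H₁: μ ≠ 78
df = n - 1 = 38
t = (x̄ - μ₀) / (s/√n) = (78.57 - 78) / (11.89/√39) = 0.299
p-value = 0.7663

Since p-value > α = 0.05, we fail to reject H₀.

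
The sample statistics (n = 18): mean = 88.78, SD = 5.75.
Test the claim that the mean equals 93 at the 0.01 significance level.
One-sample t-test:
H₀: μ = 93
H₁: μ ≠ 93
df = n - 1 = 17
t = (x̄ - μ₀) / (s/√n) = (88.78 - 93) / (5.75/√18) = -3.114
p-value = 0.0063

Since p-value < α = 0.01, we reject H₀.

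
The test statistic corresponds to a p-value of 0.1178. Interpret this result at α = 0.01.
Since p = 0.1178 > α = 0.01, fail to reject H₀.
There is insufficient evidence to reject the null hypothesis; the result is not statistically significant at the 0.01 level.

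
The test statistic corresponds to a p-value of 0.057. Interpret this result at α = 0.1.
Since p = 0.057 < α = 0.1, reject H₀.
There is sufficient evidence to reject the null hypothesis; the result is statistically significant at the 0.1 level.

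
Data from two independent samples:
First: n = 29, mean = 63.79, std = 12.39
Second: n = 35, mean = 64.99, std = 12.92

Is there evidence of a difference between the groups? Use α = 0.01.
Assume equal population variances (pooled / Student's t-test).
Student's two-sample t-test (equal variances):
H₀: μ₁ = μ₂
H₁: μ₁ ≠ μ₂
df = n₁ + n₂ - 2 = 62
Pooled variance s_p² = [(n₁-1)s₁² + (n₂-1)s₂²] / (n₁ + n₂ - 2) = [(28)(12.39²) + (34)(12.92²)] / 62 = 160.8683
SE = √(s_p²(1/n₁ + 1/n₂)) = √(160.8683 × (1/29 + 1/35)) = 3.1849
t = (x̄₁ - x̄₂) / SE = (63.79 - 64.99) / 3.1849 = -1.20 / 3.1849 = -0.377
p-value = 0.7076

Since p-value > α = 0.01, we fail to reject H₀.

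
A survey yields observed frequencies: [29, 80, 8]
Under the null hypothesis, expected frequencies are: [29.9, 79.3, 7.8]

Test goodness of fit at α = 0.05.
Chi-square goodness of fit test:
H₀: observed counts match expected distribution
H₁: observed counts differ from expected distribution
df = k - 1 = 2
χ² = Σ(O - E)²/E
   = (29 - 29.9)²/29.9 + (80 - 79.3)²/79.3 + (8 - 7.8)²/7.8
   = 0.027 + 0.006 + 0.005
   = 0.04
p-value = 0.9810

Since p-value > α = 0.05, we fail to reject H₀.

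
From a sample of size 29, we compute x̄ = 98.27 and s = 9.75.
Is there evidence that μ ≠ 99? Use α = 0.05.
One-sample t-test:
H₀: μ = 99
H₁: μ ≠ 99
df = n - 1 = 28
t = (x̄ - μ₀) / (s/√n) = (98.27 - 99) / (9.75/√29) = -0.403
p-value = 0.6899

Since p-value > α = 0.05, we fail to reject H₀.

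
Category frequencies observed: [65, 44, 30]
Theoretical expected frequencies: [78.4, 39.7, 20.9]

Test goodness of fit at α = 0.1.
Chi-square goodness of fit test:
H₀: observed counts match expected distribution
H₁: observed counts differ from expected distribution
df = k - 1 = 2
χ² = Σ(O - E)²/E
   = (65 - 78.4)²/78.4 + (44 - 39.7)²/39.7 + (30 - 20.9)²/20.9
   = 2.290 + 0.466 + 3.962
   = 6.72
p-value = 0.0348

Since p-value < α = 0.1, we reject H₀.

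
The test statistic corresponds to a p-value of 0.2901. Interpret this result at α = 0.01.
Since p = 0.2901 > α = 0.01, fail to reject H₀.
There is insufficient evidence to reject the null hypothesis; the result is not statistically significant at the 0.01 level.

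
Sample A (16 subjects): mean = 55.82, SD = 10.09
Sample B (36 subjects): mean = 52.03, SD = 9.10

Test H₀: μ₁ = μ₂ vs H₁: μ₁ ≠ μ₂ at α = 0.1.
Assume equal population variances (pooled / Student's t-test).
Student's two-sample t-test (equal variances):
H₀: μ₁ = μ₂
H₁: μ₁ ≠ μ₂
df = n₁ + n₂ - 2 = 50
Pooled variance s_p² = [(n₁-1)s₁² + (n₂-1)s₂²] / (n₁ + n₂ - 2) = [(15)(10.09²) + (35)(9.10²)] / 50 = 88.5094
SE = √(s_p²(1/n₁ + 1/n₂)) = √(88.5094 × (1/16 + 1/36)) = 2.8267
t = (x̄₁ - x̄₂) / SE = (55.82 - 52.03) / 2.8267 = 3.79 / 2.8267 = 1.341
p-value = 0.1861

Since p-value > α = 0.1, we fail to reject H₀.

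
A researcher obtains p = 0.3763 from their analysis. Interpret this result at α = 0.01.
Since p = 0.3763 > α = 0.01, fail to reject H₀.
There is insufficient evidence to reject the null hypothesis; the result is not statistically significant at the 0.01 level.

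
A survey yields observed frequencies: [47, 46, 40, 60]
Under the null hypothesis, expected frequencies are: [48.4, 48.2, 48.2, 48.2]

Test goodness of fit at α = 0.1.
Chi-square goodness of fit test:
H₀: observed counts match expected distribution
H₁: observed counts differ from expected distribution
df = k - 1 = 3
χ² = Σ(O - E)²/E
   = (47 - 48.4)²/48.4 + (46 - 48.2)²/48.2 + (40 - 48.2)²/48.2 + (60 - 48.2)²/48.2
   = 0.040 + 0.100 + 1.395 + 2.889
   = 4.42
p-value = 0.2191

Since p-value > α = 0.1, we fail to reject H₀.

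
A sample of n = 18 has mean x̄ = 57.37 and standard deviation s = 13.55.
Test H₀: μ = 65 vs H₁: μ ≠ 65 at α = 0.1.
One-sample t-test:
H₀: μ = 65
H₁: μ ≠ 65
df = n - 1 = 17
t = (x̄ - μ₀) / (s/√n) = (57.37 - 65) / (13.55/√18) = -2.389
p-value = 0.0288

Since p-value < α = 0.1, we reject H₀.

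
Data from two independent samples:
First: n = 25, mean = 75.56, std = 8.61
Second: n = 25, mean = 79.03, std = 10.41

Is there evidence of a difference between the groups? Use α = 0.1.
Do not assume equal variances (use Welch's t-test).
Welch's two-sample t-test:
H₀: μ₁ = μ₂
H₁: μ₁ ≠ μ₂
s₁²/n₁ = 8.61²/25 = 2.9653,  s₂²/n₂ = 10.41²/25 = 4.3347
SE = √(s₁²/n₁ + s₂²/n₂) = √(2.9653 + 4.3347) = 2.7019
df (Welch-Satterthwaite) = (s₁²/n₁ + s₂²/n₂)² / [(s₁²/n₁)²/(n₁-1) + (s₂²/n₂)²/(n₂-1)] ≈ 46.37
t = (x̄₁ - x̄₂) / SE = (75.56 - 79.03) / 2.7019 = -3.47 / 2.7019 = -1.284
p-value = 0.2054

Since p-value > α = 0.1, we fail to reject H₀.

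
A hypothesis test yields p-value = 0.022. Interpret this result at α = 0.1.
Since p = 0.022 < α = 0.1, reject H₀.
There is sufficient evidence to reject the null hypothesis; the result is statistically significant at the 0.1 level.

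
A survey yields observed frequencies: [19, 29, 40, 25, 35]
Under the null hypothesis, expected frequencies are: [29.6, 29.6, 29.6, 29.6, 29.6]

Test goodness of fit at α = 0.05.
Chi-square goodness of fit test:
H₀: observed counts match expected distribution
H₁: observed counts differ from expected distribution
df = k - 1 = 4
χ² = Σ(O - E)²/E
   = (19 - 29.6)²/29.6 + (29 - 29.6)²/29.6 + (40 - 29.6)²/29.6 + (25 - 29.6)²/29.6 + (35 - 29.6)²/29.6
   = 3.796 + 0.012 + 3.654 + 0.715 + 0.985
   = 9.16
p-value = 0.0572

Since p-value > α = 0.05, we fail to reject H₀.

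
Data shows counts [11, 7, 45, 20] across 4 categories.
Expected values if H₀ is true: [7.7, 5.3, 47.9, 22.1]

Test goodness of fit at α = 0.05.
Chi-square goodness of fit test:
H₀: observed counts match expected distribution
H₁: observed counts differ from expected distribution
df = k - 1 = 3
χ² = Σ(O - E)²/E
   = (11 - 7.7)²/7.7 + (7 - 5.3)²/5.3 + (45 - 47.9)²/47.9 + (20 - 22.1)²/22.1
   = 1.414 + 0.545 + 0.176 + 0.200
   = 2.33
p-value = 0.5059

Since p-value > α = 0.05, we fail to reject H₀.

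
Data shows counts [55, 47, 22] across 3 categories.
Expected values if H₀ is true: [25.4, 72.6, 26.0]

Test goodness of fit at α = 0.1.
Chi-square goodness of fit test:
H₀: observed counts match expected distribution
H₁: observed counts differ from expected distribution
df = k - 1 = 2
χ² = Σ(O - E)²/E
   = (55 - 25.4)²/25.4 + (47 - 72.6)²/72.6 + (22 - 26.0)²/26.0
   = 34.494 + 9.027 + 0.615
   = 44.14
p-value < 0.0001

Since p-value < α = 0.1, we reject H₀.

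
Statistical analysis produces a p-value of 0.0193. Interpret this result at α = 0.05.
Since p = 0.0193 < α = 0.05, reject H₀.
There is sufficient evidence to reject the null hypothesis; the result is statistically significant at the 0.05 level.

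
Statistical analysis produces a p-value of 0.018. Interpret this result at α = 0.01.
Since p = 0.018 > α = 0.01, fail to reject H₀.
There is insufficient evidence to reject the null hypothesis; the result is not statistically significant at the 0.01 level.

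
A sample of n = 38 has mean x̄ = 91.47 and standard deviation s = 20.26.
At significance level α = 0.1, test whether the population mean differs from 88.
One-sample t-test:
H₀: μ = 88
H₁: μ ≠ 88
df = n - 1 = 37
t = (x̄ - μ₀) / (s/√n) = (91.47 - 88) / (20.26/√38) = 1.056
p-value = 0.2979

Since p-value > α = 0.1, we fail to reject H₀.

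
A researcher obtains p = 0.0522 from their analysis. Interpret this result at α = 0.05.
Since p = 0.0522 > α = 0.05, fail to reject H₀.
There is insufficient evidence to reject the null hypothesis; the result is not statistically significant at the 0.05 level.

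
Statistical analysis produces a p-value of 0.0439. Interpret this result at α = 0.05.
Since p = 0.0439 < α = 0.05, reject H₀.
There is sufficient evidence to reject the null hypothesis; the result is statistically significant at the 0.05 level.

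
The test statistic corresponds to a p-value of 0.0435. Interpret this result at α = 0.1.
Since p = 0.0435 < α = 0.1, reject H₀.
There is sufficient evidence to reject the null hypothesis; the result is statistically significant at the 0.1 level.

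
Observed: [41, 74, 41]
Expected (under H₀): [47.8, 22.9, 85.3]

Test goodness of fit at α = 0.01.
Chi-square goodness of fit test:
H₀: observed counts match expected distribution
H₁: observed counts differ from expected distribution
df = k - 1 = 2
χ² = Σ(O - E)²/E
   = (41 - 47.8)²/47.8 + (74 - 22.9)²/22.9 + (41 - 85.3)²/85.3
   = 0.967 + 114.027 + 23.007
   = 138.00
p-value < 0.0001

Since p-value < α = 0.01, we reject H₀.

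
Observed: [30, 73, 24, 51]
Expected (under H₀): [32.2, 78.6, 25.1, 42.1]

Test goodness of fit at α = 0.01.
Chi-square goodness of fit test:
H₀: observed counts match expected distribution
H₁: observed counts differ from expected distribution
df = k - 1 = 3
χ² = Σ(O - E)²/E
   = (30 - 32.2)²/32.2 + (73 - 78.6)²/78.6 + (24 - 25.1)²/25.1 + (51 - 42.1)²/42.1
   = 0.150 + 0.399 + 0.048 + 1.881
   = 2.48
p-value = 0.4791

Since p-value > α = 0.01, we fail to reject H₀.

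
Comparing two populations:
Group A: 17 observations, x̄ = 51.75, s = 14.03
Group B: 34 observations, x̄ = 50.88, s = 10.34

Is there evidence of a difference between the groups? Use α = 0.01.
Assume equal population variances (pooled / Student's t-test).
Student's two-sample t-test (equal variances):
H₀: μ₁ = μ₂
H₁: μ₁ ≠ μ₂
df = n₁ + n₂ - 2 = 49
Pooled variance s_p² = [(n₁-1)s₁² + (n₂-1)s₂²] / (n₁ + n₂ - 2) = [(16)(14.03²) + (33)(10.34²)] / 49 = 136.2790
SE = √(s_p²(1/n₁ + 1/n₂)) = √(136.2790 × (1/17 + 1/34)) = 3.4677
t = (x̄₁ - x̄₂) / SE = (51.75 - 50.88) / 3.4677 = 0.87 / 3.4677 = 0.251
p-value = 0.8029

Since p-value > α = 0.01, we fail to reject H₀.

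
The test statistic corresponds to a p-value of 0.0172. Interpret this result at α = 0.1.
Since p = 0.0172 < α = 0.1, reject H₀.
There is sufficient evidence to reject the null hypothesis; the result is statistically significant at the 0.1 level.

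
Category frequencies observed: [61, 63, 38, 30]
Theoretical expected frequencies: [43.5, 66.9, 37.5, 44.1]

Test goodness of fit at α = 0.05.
Chi-square goodness of fit test:
H₀: observed counts match expected distribution
H₁: observed counts differ from expected distribution
df = k - 1 = 3
χ² = Σ(O - E)²/E
   = (61 - 43.5)²/43.5 + (63 - 66.9)²/66.9 + (38 - 37.5)²/37.5 + (30 - 44.1)²/44.1
   = 7.040 + 0.227 + 0.007 + 4.508
   = 11.78
p-value = 0.0082

Since p-value < α = 0.05, we reject H₀.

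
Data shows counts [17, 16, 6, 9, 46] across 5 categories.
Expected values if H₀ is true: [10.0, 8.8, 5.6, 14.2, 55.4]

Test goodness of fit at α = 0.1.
Chi-square goodness of fit test:
H₀: observed counts match expected distribution
H₁: observed counts differ from expected distribution
df = k - 1 = 4
χ² = Σ(O - E)²/E
   = (17 - 10.0)²/10.0 + (16 - 8.8)²/8.8 + (6 - 5.6)²/5.6 + (9 - 14.2)²/14.2 + (46 - 55.4)²/55.4
   = 4.900 + 5.891 + 0.029 + 1.904 + 1.595
   = 14.32
p-value = 0.0063

Since p-value < α = 0.1, we reject H₀.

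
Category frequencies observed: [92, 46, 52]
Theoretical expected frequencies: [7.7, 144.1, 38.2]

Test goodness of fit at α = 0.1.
Chi-square goodness of fit test:
H₀: observed counts match expected distribution
H₁: observed counts differ from expected distribution
df = k - 1 = 2
χ² = Σ(O - E)²/E
   = (92 - 7.7)²/7.7 + (46 - 144.1)²/144.1 + (52 - 38.2)²/38.2
   = 922.921 + 66.784 + 4.985
   = 994.69
p-value < 0.0001

Since p-value < α = 0.1, we reject H₀.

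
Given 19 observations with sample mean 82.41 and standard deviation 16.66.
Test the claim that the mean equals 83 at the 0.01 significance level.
One-sample t-test:
H₀: μ = 83
H₁: μ ≠ 83
df = n - 1 = 18
t = (x̄ - μ₀) / (s/√n) = (82.41 - 83) / (16.66/√19) = -0.154
p-value = 0.8790

Since p-value > α = 0.01, we fail to reject H₀.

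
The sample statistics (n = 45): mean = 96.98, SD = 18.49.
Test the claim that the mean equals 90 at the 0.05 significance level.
One-sample t-test:
H₀: μ = 90
H₁: μ ≠ 90
df = n - 1 = 44
t = (x̄ - μ₀) / (s/√n) = (96.98 - 90) / (18.49/√45) = 2.532
p-value = 0.0150

Since p-value < α = 0.05, we reject H₀.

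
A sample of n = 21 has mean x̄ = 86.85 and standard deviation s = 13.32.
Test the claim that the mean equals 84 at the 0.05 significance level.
One-sample t-test:
H₀: μ = 84
H₁: μ ≠ 84
df = n - 1 = 20
t = (x̄ - μ₀) / (s/√n) = (86.85 - 84) / (13.32/√21) = 0.981
p-value = 0.3385

Since p-value > α = 0.05, we fail to reject H₀.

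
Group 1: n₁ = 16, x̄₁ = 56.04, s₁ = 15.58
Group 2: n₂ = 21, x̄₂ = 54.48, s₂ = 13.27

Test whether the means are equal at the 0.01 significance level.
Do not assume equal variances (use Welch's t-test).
Welch's two-sample t-test:
H₀: μ₁ = μ₂
H₁: μ₁ ≠ μ₂
s₁²/n₁ = 15.58²/16 = 15.1710,  s₂²/n₂ = 13.27²/21 = 8.3854
SE = √(s₁²/n₁ + s₂²/n₂) = √(15.1710 + 8.3854) = 4.8535
df (Welch-Satterthwaite) = (s₁²/n₁ + s₂²/n₂)² / [(s₁²/n₁)²/(n₁-1) + (s₂²/n₂)²/(n₂-1)] ≈ 29.42
t = (x̄₁ - x̄₂) / SE = (56.04 - 54.48) / 4.8535 = 1.56 / 4.8535 = 0.321
p-value = 0.7502

Since p-value > α = 0.01, we fail to reject H₀.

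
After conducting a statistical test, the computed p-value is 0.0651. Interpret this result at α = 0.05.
Since p = 0.0651 > α = 0.05, fail to reject H₀.
There is insufficient evidence to reject the null hypothesis; the result is not statistically significant at the 0.05 level.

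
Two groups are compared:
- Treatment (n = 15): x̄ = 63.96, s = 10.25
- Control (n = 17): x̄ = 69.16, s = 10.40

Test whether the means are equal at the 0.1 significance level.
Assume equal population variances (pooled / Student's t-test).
Student's two-sample t-test (equal variances):
H₀: μ₁ = μ₂
H₁: μ₁ ≠ μ₂
df = n₁ + n₂ - 2 = 30
Pooled variance s_p² = [(n₁-1)s₁² + (n₂-1)s₂²] / (n₁ + n₂ - 2) = [(14)(10.25²) + (16)(10.40²)] / 30 = 106.7145
SE = √(s_p²(1/n₁ + 1/n₂)) = √(106.7145 × (1/15 + 1/17)) = 3.6595
t = (x̄₁ - x̄₂) / SE = (63.96 - 69.16) / 3.6595 = -5.20 / 3.6595 = -1.421
p-value = 0.1656

Since p-value > α = 0.1, we fail to reject H₀.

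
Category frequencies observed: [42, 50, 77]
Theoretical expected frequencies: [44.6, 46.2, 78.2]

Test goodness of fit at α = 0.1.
Chi-square goodness of fit test:
H₀: observed counts match expected distribution
H₁: observed counts differ from expected distribution
df = k - 1 = 2
χ² = Σ(O - E)²/E
   = (42 - 44.6)²/44.6 + (50 - 46.2)²/46.2 + (77 - 78.2)²/78.2
   = 0.152 + 0.313 + 0.018
   = 0.48
p-value = 0.7856

Since p-value > α = 0.1, we fail to reject H₀.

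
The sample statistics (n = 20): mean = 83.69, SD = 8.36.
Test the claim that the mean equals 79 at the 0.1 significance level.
One-sample t-test:
H₀: μ = 79
H₁: μ ≠ 79
df = n - 1 = 19
t = (x̄ - μ₀) / (s/√n) = (83.69 - 79) / (8.36/√20) = 2.509
p-value = 0.0213

Since p-value < α = 0.1, we reject H₀.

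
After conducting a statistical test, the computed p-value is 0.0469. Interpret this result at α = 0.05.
Since p = 0.0469 < α = 0.05, reject H₀.
There is sufficient evidence to reject the null hypothesis; the result is statistically significant at the 0.05 level.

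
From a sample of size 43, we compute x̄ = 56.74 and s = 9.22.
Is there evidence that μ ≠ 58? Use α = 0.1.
One-sample t-test:
H₀: μ = 58
H₁: μ ≠ 58
df = n - 1 = 42
t = (x̄ - μ₀) / (s/√n) = (56.74 - 58) / (9.22/√43) = -0.896
p-value = 0.3753

Since p-value > α = 0.1, we fail to reject H₀.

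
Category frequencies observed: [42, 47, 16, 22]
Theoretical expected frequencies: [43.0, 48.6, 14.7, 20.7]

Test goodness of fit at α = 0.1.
Chi-square goodness of fit test:
H₀: observed counts match expected distribution
H₁: observed counts differ from expected distribution
df = k - 1 = 3
χ² = Σ(O - E)²/E
   = (42 - 43.0)²/43.0 + (47 - 48.6)²/48.6 + (16 - 14.7)²/14.7 + (22 - 20.7)²/20.7
   = 0.023 + 0.053 + 0.115 + 0.082
   = 0.27
p-value = 0.9651

Since p-value > α = 0.1, we fail to reject H₀.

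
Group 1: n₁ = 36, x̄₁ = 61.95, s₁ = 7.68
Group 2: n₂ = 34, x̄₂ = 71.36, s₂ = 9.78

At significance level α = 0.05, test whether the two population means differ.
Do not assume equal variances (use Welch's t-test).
Welch's two-sample t-test:
H₀: μ₁ = μ₂
H₁: μ₁ ≠ μ₂
s₁²/n₁ = 7.68²/36 = 1.6384,  s₂²/n₂ = 9.78²/34 = 2.8132
SE = √(s₁²/n₁ + s₂²/n₂) = √(1.6384 + 2.8132) = 2.1099
df (Welch-Satterthwaite) = (s₁²/n₁ + s₂²/n₂)² / [(s₁²/n₁)²/(n₁-1) + (s₂²/n₂)²/(n₂-1)] ≈ 62.61
t = (x̄₁ - x̄₂) / SE = (61.95 - 71.36) / 2.1099 = -9.41 / 2.1099 = -4.460
p-value < 0.0001

Since p-value < α = 0.05, we reject H₀.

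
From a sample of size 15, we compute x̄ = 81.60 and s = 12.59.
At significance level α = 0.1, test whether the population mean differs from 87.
One-sample t-test:
H₀: μ = 87
H₁: μ ≠ 87
df = n - 1 = 14
t = (x̄ - μ₀) / (s/√n) = (81.60 - 87) / (12.59/√15) = -1.661
p-value = 0.1189

Since p-value > α = 0.1, we fail to reject H₀.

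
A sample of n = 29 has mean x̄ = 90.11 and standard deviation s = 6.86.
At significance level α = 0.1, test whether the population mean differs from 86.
One-sample t-test:
H₀: μ = 86
H₁: μ ≠ 86
df = n - 1 = 28
t = (x̄ - μ₀) / (s/√n) = (90.11 - 86) / (6.86/√29) = 3.226
p-value = 0.0032

Since p-value < α = 0.1, we reject H₀.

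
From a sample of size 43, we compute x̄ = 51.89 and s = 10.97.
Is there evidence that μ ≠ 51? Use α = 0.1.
One-sample t-test:
H₀: μ = 51
H₁: μ ≠ 51
df = n - 1 = 42
t = (x̄ - μ₀) / (s/√n) = (51.89 - 51) / (10.97/√43) = 0.532
p-value = 0.5975

Since p-value > α = 0.1, we fail to reject H₀.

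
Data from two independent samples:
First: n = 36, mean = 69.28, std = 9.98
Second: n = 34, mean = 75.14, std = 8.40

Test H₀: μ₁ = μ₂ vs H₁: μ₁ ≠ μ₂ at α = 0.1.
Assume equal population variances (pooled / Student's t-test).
Student's two-sample t-test (equal variances):
H₀: μ₁ = μ₂
H₁: μ₁ ≠ μ₂
df = n₁ + n₂ - 2 = 68
Pooled variance s_p² = [(n₁-1)s₁² + (n₂-1)s₂²] / (n₁ + n₂ - 2) = [(35)(9.98²) + (33)(8.40²)] / 68 = 85.5073
SE = √(s_p²(1/n₁ + 1/n₂)) = √(85.5073 × (1/36 + 1/34)) = 2.2114
t = (x̄₁ - x̄₂) / SE = (69.28 - 75.14) / 2.2114 = -5.86 / 2.2114 = -2.650
p-value = 0.0100

Since p-value < α = 0.1, we reject H₀.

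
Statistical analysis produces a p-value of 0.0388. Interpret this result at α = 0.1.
Since p = 0.0388 < α = 0.1, reject H₀.
There is sufficient evidence to reject the null hypothesis; the result is statistically significant at the 0.1 level.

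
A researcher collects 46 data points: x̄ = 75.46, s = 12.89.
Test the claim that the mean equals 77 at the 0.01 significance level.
One-sample t-test:
H₀: μ = 77
H₁: μ ≠ 77
df = n - 1 = 45
t = (x̄ - μ₀) / (s/√n) = (75.46 - 77) / (12.89/√46) = -0.810
p-value = 0.4220

Since p-value > α = 0.01, we fail to reject H₀.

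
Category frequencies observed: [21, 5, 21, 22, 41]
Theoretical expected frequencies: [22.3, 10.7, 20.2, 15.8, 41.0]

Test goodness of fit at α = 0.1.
Chi-square goodness of fit test:
H₀: observed counts match expected distribution
H₁: observed counts differ from expected distribution
df = k - 1 = 4
χ² = Σ(O - E)²/E
   = (21 - 22.3)²/22.3 + (5 - 10.7)²/10.7 + (21 - 20.2)²/20.2 + (22 - 15.8)²/15.8 + (41 - 41.0)²/41.0
   = 0.076 + 3.036 + 0.032 + 2.433 + 0.000
   = 5.58
p-value = 0.2331

Since p-value > α = 0.1, we fail to reject H₀.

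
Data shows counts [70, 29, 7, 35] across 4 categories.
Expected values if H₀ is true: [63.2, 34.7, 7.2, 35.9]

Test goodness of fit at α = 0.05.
Chi-square goodness of fit test:
H₀: observed counts match expected distribution
H₁: observed counts differ from expected distribution
df = k - 1 = 3
χ² = Σ(O - E)²/E
   = (70 - 63.2)²/63.2 + (29 - 34.7)²/34.7 + (7 - 7.2)²/7.2 + (35 - 35.9)²/35.9
   = 0.732 + 0.936 + 0.006 + 0.023
   = 1.70
p-value = 0.6378

Since p-value > α = 0.05, we fail to reject H₀.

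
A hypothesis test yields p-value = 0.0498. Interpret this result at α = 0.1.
Since p = 0.0498 < α = 0.1, reject H₀.
There is sufficient evidence to reject the null hypothesis; the result is statistically significant at the 0.1 level.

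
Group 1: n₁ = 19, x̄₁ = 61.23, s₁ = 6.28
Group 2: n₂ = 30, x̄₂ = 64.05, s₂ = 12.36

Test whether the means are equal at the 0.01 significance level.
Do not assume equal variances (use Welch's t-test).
Welch's two-sample t-test:
H₀: μ₁ = μ₂
H₁: μ₁ ≠ μ₂
s₁²/n₁ = 6.28²/19 = 2.0757,  s₂²/n₂ = 12.36²/30 = 5.0923
SE = √(s₁²/n₁ + s₂²/n₂) = √(2.0757 + 5.0923) = 2.6773
df (Welch-Satterthwaite) = (s₁²/n₁ + s₂²/n₂)² / [(s₁²/n₁)²/(n₁-1) + (s₂²/n₂)²/(n₂-1)] ≈ 45.33
t = (x̄₁ - x̄₂) / SE = (61.23 - 64.05) / 2.6773 = -2.82 / 2.6773 = -1.053
p-value = 0.2978

Since p-value > α = 0.01, we fail to reject H₀.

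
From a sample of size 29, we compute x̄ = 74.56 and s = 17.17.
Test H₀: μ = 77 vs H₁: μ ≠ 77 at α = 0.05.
One-sample t-test:
H₀: μ = 77
H₁: μ ≠ 77
df = n - 1 = 28
t = (x̄ - μ₀) / (s/√n) = (74.56 - 77) / (17.17/√29) = -0.765
p-value = 0.4505

Since p-value > α = 0.05, we fail to reject H₀.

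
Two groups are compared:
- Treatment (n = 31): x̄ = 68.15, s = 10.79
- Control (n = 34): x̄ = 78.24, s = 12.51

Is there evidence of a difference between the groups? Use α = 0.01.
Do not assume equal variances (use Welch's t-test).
Welch's two-sample t-test:
H₀: μ₁ = μ₂
H₁: μ₁ ≠ μ₂
s₁²/n₁ = 10.79²/31 = 3.7556,  s₂²/n₂ = 12.51²/34 = 4.6029
SE = √(s₁²/n₁ + s₂²/n₂) = √(3.7556 + 4.6029) = 2.8911
df (Welch-Satterthwaite) = (s₁²/n₁ + s₂²/n₂)² / [(s₁²/n₁)²/(n₁-1) + (s₂²/n₂)²/(n₂-1)] ≈ 62.82
t = (x̄₁ - x̄₂) / SE = (68.15 - 78.24) / 2.8911 = -10.09 / 2.8911 = -3.490
p-value = 0.0009

Since p-value < α = 0.01, we reject H₀.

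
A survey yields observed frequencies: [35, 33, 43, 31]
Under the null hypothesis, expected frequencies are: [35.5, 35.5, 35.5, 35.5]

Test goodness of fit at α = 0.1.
Chi-square goodness of fit test:
H₀: observed counts match expected distribution
H₁: observed counts differ from expected distribution
df = k - 1 = 3
χ² = Σ(O - E)²/E
   = (35 - 35.5)²/35.5 + (33 - 35.5)²/35.5 + (43 - 35.5)²/35.5 + (31 - 35.5)²/35.5
   = 0.007 + 0.176 + 1.585 + 0.570
   = 2.34
p-value = 0.5053

Since p-value > α = 0.1, we fail to reject H₀.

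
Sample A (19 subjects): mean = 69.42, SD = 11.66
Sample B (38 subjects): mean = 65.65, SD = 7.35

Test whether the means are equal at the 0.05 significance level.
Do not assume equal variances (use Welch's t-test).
Welch's two-sample t-test:
H₀: μ₁ = μ₂
H₁: μ₁ ≠ μ₂
s₁²/n₁ = 11.66²/19 = 7.1556,  s₂²/n₂ = 7.35²/38 = 1.4216
SE = √(s₁²/n₁ + s₂²/n₂) = √(7.1556 + 1.4216) = 2.9287
df (Welch-Satterthwaite) = (s₁²/n₁ + s₂²/n₂)² / [(s₁²/n₁)²/(n₁-1) + (s₂²/n₂)²/(n₂-1)] ≈ 25.38
t = (x̄₁ - x̄₂) / SE = (69.42 - 65.65) / 2.9287 = 3.77 / 2.9287 = 1.287
p-value = 0.2096

Since p-value > α = 0.05, we fail to reject H₀.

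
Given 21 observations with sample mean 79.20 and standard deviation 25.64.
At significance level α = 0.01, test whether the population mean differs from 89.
One-sample t-test:
H₀: μ = 89
H₁: μ ≠ 89
df = n - 1 = 20
t = (x̄ - μ₀) / (s/√n) = (79.20 - 89) / (25.64/√21) = -1.752
p-value = 0.0952

Since p-value > α = 0.01, we fail to reject H₀.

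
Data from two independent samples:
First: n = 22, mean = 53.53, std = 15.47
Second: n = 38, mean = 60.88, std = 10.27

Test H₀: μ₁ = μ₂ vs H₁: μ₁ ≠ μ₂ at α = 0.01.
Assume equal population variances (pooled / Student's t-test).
Student's two-sample t-test (equal variances):
H₀: μ₁ = μ₂
H₁: μ₁ ≠ μ₂
df = n₁ + n₂ - 2 = 58
Pooled variance s_p² = [(n₁-1)s₁² + (n₂-1)s₂²] / (n₁ + n₂ - 2) = [(21)(15.47²) + (37)(10.27²)] / 58 = 153.9351
SE = √(s_p²(1/n₁ + 1/n₂)) = √(153.9351 × (1/22 + 1/38)) = 3.3238
t = (x̄₁ - x̄₂) / SE = (53.53 - 60.88) / 3.3238 = -7.35 / 3.3238 = -2.211
p-value = 0.0310

Since p-value > α = 0.01, we fail to reject H₀.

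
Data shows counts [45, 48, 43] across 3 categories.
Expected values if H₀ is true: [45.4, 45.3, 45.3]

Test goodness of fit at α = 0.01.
Chi-square goodness of fit test:
H₀: observed counts match expected distribution
H₁: observed counts differ from expected distribution
df = k - 1 = 2
χ² = Σ(O - E)²/E
   = (45 - 45.4)²/45.4 + (48 - 45.3)²/45.3 + (43 - 45.3)²/45.3
   = 0.004 + 0.161 + 0.117
   = 0.28
p-value = 0.8688

Since p-value > α = 0.01, we fail to reject H₀.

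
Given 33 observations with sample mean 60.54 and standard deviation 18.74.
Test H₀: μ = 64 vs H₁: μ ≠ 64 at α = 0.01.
One-sample t-test:
H₀: μ = 64
H₁: μ ≠ 64
df = n - 1 = 32
t = (x̄ - μ₀) / (s/√n) = (60.54 - 64) / (18.74/√33) = -1.061
p-value = 0.2968

Since p-value > α = 0.01, we fail to reject H₀.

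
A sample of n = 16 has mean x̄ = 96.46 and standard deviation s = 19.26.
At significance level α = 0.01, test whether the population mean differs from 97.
One-sample t-test:
H₀: μ = 97
H₁: μ ≠ 97
df = n - 1 = 15
t = (x̄ - μ₀) / (s/√n) = (96.46 - 97) / (19.26/√16) = -0.112
p-value = 0.9122

Since p-value > α = 0.01, we fail to reject H₀.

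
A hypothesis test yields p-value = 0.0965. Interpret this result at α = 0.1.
Since p = 0.0965 < α = 0.1, reject H₀.
There is sufficient evidence to reject the null hypothesis; the result is statistically significant at the 0.1 level.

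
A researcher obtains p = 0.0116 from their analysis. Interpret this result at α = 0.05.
Since p = 0.0116 < α = 0.05, reject H₀.
There is sufficient evidence to reject the null hypothesis; the result is statistically significant at the 0.05 level.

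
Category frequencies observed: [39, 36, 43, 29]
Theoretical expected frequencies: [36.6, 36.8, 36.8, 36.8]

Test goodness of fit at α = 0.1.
Chi-square goodness of fit test:
H₀: observed counts match expected distribution
H₁: observed counts differ from expected distribution
df = k - 1 = 3
χ² = Σ(O - E)²/E
   = (39 - 36.6)²/36.6 + (36 - 36.8)²/36.8 + (43 - 36.8)²/36.8 + (29 - 36.8)²/36.8
   = 0.157 + 0.017 + 1.045 + 1.653
   = 2.87
p-value = 0.4117

Since p-value > α = 0.1, we fail to reject H₀.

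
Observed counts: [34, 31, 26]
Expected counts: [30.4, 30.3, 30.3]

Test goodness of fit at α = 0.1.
Chi-square goodness of fit test:
H₀: observed counts match expected distribution
H₁: observed counts differ from expected distribution
df = k - 1 = 2
χ² = Σ(O - E)²/E
   = (34 - 30.4)²/30.4 + (31 - 30.3)²/30.3 + (26 - 30.3)²/30.3
   = 0.426 + 0.016 + 0.610
   = 1.05
p-value = 0.5908

Since p-value > α = 0.1, we fail to reject H₀.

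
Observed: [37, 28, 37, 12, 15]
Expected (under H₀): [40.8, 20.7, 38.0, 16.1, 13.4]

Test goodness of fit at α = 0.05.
Chi-square goodness of fit test:
H₀: observed counts match expected distribution
H₁: observed counts differ from expected distribution
df = k - 1 = 4
χ² = Σ(O - E)²/E
   = (37 - 40.8)²/40.8 + (28 - 20.7)²/20.7 + (37 - 38.0)²/38.0 + (12 - 16.1)²/16.1 + (15 - 13.4)²/13.4
   = 0.354 + 2.574 + 0.026 + 1.044 + 0.191
   = 4.19
p-value = 0.3809

Since p-value > α = 0.05, we fail to reject H₀.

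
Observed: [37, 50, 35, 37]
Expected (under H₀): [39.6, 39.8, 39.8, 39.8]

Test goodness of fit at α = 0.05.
Chi-square goodness of fit test:
H₀: observed counts match expected distribution
H₁: observed counts differ from expected distribution
df = k - 1 = 3
χ² = Σ(O - E)²/E
   = (37 - 39.6)²/39.6 + (50 - 39.8)²/39.8 + (35 - 39.8)²/39.8 + (37 - 39.8)²/39.8
   = 0.171 + 2.614 + 0.579 + 0.197
   = 3.56
p-value = 0.3130

Since p-value > α = 0.05, we fail to reject H₀.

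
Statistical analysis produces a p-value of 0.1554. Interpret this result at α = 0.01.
Since p = 0.1554 > α = 0.01, fail to reject H₀.
There is insufficient evidence to reject the null hypothesis; the result is not statistically significant at the 0.01 level.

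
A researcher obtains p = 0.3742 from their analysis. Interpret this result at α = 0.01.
Since p = 0.3742 > α = 0.01, fail to reject H₀.
There is insufficient evidence to reject the null hypothesis; the result is not statistically significant at the 0.01 level.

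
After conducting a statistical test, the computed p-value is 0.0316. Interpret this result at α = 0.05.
Since p = 0.0316 < α = 0.05, reject H₀.
There is sufficient evidence to reject the null hypothesis; the result is statistically significant at the 0.05 level.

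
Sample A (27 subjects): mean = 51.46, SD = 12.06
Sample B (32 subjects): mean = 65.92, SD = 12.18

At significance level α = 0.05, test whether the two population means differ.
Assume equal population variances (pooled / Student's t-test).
Student's two-sample t-test (equal variances):
H₀: μ₁ = μ₂
H₁: μ₁ ≠ μ₂
df = n₁ + n₂ - 2 = 57
Pooled variance s_p² = [(n₁-1)s₁² + (n₂-1)s₂²] / (n₁ + n₂ - 2) = [(26)(12.06²) + (31)(12.18²)] / 57 = 147.0256
SE = √(s_p²(1/n₁ + 1/n₂)) = √(147.0256 × (1/27 + 1/32)) = 3.1686
t = (x̄₁ - x̄₂) / SE = (51.46 - 65.92) / 3.1686 = -14.46 / 3.1686 = -4.564
p-value < 0.0001

Since p-value < α = 0.05, we reject H₀.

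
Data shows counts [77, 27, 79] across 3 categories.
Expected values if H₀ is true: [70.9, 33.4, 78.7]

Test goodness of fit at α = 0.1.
Chi-square goodness of fit test:
H₀: observed counts match expected distribution
H₁: observed counts differ from expected distribution
df = k - 1 = 2
χ² = Σ(O - E)²/E
   = (77 - 70.9)²/70.9 + (27 - 33.4)²/33.4 + (79 - 78.7)²/78.7
   = 0.525 + 1.226 + 0.001
   = 1.75
p-value = 0.4164

Since p-value > α = 0.1, we fail to reject H₀.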